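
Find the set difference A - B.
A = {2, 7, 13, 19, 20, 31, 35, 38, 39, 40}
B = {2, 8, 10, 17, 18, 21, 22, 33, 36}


Set A = {2, 7, 13, 19, 20, 31, 35, 38, 39, 40}
Set B = {2, 8, 10, 17, 18, 21, 22, 33, 36}
A \ B includes elements in A that are not in B.
Check each element of A:
2 (in B, remove), 7 (not in B, keep), 13 (not in B, keep), 19 (not in B, keep), 20 (not in B, keep), 31 (not in B, keep), 35 (not in B, keep), 38 (not in B, keep), 39 (not in B, keep), 40 (not in B, keep)
A \ B = {7, 13, 19, 20, 31, 35, 38, 39, 40}

{7, 13, 19, 20, 31, 35, 38, 39, 40}


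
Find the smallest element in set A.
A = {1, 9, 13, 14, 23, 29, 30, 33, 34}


Set A = {1, 9, 13, 14, 23, 29, 30, 33, 34}
Elements in ascending order: 1, 9, 13, 14, 23, 29, 30, 33, 34
The smallest element is 1.

1


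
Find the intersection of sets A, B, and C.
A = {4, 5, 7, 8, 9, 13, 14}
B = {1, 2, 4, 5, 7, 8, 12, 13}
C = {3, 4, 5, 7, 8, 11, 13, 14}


Set A = {4, 5, 7, 8, 9, 13, 14}
Set B = {1, 2, 4, 5, 7, 8, 12, 13}
Set C = {3, 4, 5, 7, 8, 11, 13, 14}
First, A ∩ B = {4, 5, 7, 8, 13}
Then, (A ∩ B) ∩ C = {4, 5, 7, 8, 13}

{4, 5, 7, 8, 13}


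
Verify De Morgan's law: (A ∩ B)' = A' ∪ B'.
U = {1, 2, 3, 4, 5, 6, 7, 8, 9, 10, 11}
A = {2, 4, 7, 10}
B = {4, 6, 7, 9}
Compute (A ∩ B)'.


U = {1, 2, 3, 4, 5, 6, 7, 8, 9, 10, 11}
A = {2, 4, 7, 10}, B = {4, 6, 7, 9}
A ∩ B = {4, 7}
(A ∩ B)' = U \ (A ∩ B) = {1, 2, 3, 5, 6, 8, 9, 10, 11}
Verification via A' ∪ B': A' = {1, 3, 5, 6, 8, 9, 11}, B' = {1, 2, 3, 5, 8, 10, 11}
A' ∪ B' = {1, 2, 3, 5, 6, 8, 9, 10, 11} ✓

{1, 2, 3, 5, 6, 8, 9, 10, 11}


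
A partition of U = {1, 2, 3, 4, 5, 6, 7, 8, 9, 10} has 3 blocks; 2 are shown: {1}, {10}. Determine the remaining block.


U = {1, 2, 3, 4, 5, 6, 7, 8, 9, 10}
Shown blocks: {1}, {10}
A partition's blocks are pairwise disjoint and cover U, so the missing block = U \ (union of shown blocks).
Union of shown blocks: {1, 10}
Missing block = U \ (union) = {2, 3, 4, 5, 6, 7, 8, 9}

{2, 3, 4, 5, 6, 7, 8, 9}


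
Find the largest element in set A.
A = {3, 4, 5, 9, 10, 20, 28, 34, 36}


Set A = {3, 4, 5, 9, 10, 20, 28, 34, 36}
Elements in ascending order: 3, 4, 5, 9, 10, 20, 28, 34, 36
The largest element is 36.

36


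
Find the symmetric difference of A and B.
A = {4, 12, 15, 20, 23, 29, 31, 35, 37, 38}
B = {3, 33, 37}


Set A = {4, 12, 15, 20, 23, 29, 31, 35, 37, 38}
Set B = {3, 33, 37}
A △ B = (A \ B) ∪ (B \ A)
Elements in A but not B: {4, 12, 15, 20, 23, 29, 31, 35, 38}
Elements in B but not A: {3, 33}
A △ B = {3, 4, 12, 15, 20, 23, 29, 31, 33, 35, 38}

{3, 4, 12, 15, 20, 23, 29, 31, 33, 35, 38}


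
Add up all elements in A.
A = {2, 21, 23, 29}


Set A = {2, 21, 23, 29}
Sum = 2 + 21 + 23 + 29 = 75

75


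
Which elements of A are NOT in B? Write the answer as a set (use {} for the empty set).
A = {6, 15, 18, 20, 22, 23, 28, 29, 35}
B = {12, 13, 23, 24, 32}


Set A = {6, 15, 18, 20, 22, 23, 28, 29, 35}
Set B = {12, 13, 23, 24, 32}
Check each element of A against B:
6 ∉ B (include), 15 ∉ B (include), 18 ∉ B (include), 20 ∉ B (include), 22 ∉ B (include), 23 ∈ B, 28 ∉ B (include), 29 ∉ B (include), 35 ∉ B (include)
Elements of A not in B: {6, 15, 18, 20, 22, 28, 29, 35}

{6, 15, 18, 20, 22, 28, 29, 35}


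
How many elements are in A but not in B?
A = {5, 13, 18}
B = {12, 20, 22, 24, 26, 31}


Set A = {5, 13, 18}
Set B = {12, 20, 22, 24, 26, 31}
A \ B = {5, 13, 18}
|A \ B| = 3

3


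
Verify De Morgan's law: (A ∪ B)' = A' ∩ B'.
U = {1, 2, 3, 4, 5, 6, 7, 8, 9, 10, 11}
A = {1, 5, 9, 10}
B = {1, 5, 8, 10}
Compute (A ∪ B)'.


U = {1, 2, 3, 4, 5, 6, 7, 8, 9, 10, 11}
A = {1, 5, 9, 10}, B = {1, 5, 8, 10}
A ∪ B = {1, 5, 8, 9, 10}
(A ∪ B)' = U \ (A ∪ B) = {2, 3, 4, 6, 7, 11}
Verification via A' ∩ B': A' = {2, 3, 4, 6, 7, 8, 11}, B' = {2, 3, 4, 6, 7, 9, 11}
A' ∩ B' = {2, 3, 4, 6, 7, 11} ✓

{2, 3, 4, 6, 7, 11}


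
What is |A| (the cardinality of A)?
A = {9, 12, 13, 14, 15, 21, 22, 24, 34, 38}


Set A = {9, 12, 13, 14, 15, 21, 22, 24, 34, 38}
Listing elements: 9, 12, 13, 14, 15, 21, 22, 24, 34, 38
Counting: 10 elements
|A| = 10

10


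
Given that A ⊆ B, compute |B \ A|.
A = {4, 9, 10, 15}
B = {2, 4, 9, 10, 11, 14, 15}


Set A = {4, 9, 10, 15}, |A| = 4
Set B = {2, 4, 9, 10, 11, 14, 15}, |B| = 7
Since A ⊆ B: B \ A = {2, 11, 14}
|B| - |A| = 7 - 4 = 3

3


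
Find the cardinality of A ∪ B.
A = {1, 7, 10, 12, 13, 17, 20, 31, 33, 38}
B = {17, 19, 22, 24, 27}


Set A = {1, 7, 10, 12, 13, 17, 20, 31, 33, 38}, |A| = 10
Set B = {17, 19, 22, 24, 27}, |B| = 5
A ∩ B = {17}, |A ∩ B| = 1
|A ∪ B| = |A| + |B| - |A ∩ B| = 10 + 5 - 1 = 14

14


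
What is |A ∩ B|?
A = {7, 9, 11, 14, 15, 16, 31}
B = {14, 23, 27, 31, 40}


Set A = {7, 9, 11, 14, 15, 16, 31}
Set B = {14, 23, 27, 31, 40}
A ∩ B = {14, 31}
|A ∩ B| = 2

2


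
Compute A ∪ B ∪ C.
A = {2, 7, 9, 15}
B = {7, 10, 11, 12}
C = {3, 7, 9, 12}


Set A = {2, 7, 9, 15}
Set B = {7, 10, 11, 12}
Set C = {3, 7, 9, 12}
First, A ∪ B = {2, 7, 9, 10, 11, 12, 15}
Then, (A ∪ B) ∪ C = {2, 3, 7, 9, 10, 11, 12, 15}

{2, 3, 7, 9, 10, 11, 12, 15}


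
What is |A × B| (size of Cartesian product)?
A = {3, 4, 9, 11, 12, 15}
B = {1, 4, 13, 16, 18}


Set A = {3, 4, 9, 11, 12, 15} has 6 elements.
Set B = {1, 4, 13, 16, 18} has 5 elements.
|A × B| = |A| × |B| = 6 × 5 = 30

30


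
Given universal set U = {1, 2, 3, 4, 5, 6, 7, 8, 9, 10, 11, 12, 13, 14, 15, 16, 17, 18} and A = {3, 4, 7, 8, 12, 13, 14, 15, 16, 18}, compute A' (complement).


Universal set U = {1, 2, 3, 4, 5, 6, 7, 8, 9, 10, 11, 12, 13, 14, 15, 16, 17, 18}
Set A = {3, 4, 7, 8, 12, 13, 14, 15, 16, 18}
A' = U \ A = elements in U but not in A
Checking each element of U:
1 (not in A, include), 2 (not in A, include), 3 (in A, exclude), 4 (in A, exclude), 5 (not in A, include), 6 (not in A, include), 7 (in A, exclude), 8 (in A, exclude), 9 (not in A, include), 10 (not in A, include), 11 (not in A, include), 12 (in A, exclude), 13 (in A, exclude), 14 (in A, exclude), 15 (in A, exclude), 16 (in A, exclude), 17 (not in A, include), 18 (in A, exclude)
A' = {1, 2, 5, 6, 9, 10, 11, 17}

{1, 2, 5, 6, 9, 10, 11, 17}


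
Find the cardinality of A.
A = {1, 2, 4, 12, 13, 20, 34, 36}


Set A = {1, 2, 4, 12, 13, 20, 34, 36}
Listing elements: 1, 2, 4, 12, 13, 20, 34, 36
Counting: 8 elements
|A| = 8

8


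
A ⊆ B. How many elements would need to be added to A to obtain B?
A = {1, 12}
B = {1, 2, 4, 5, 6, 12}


Set A = {1, 12}, |A| = 2
Set B = {1, 2, 4, 5, 6, 12}, |B| = 6
Since A ⊆ B: B \ A = {2, 4, 5, 6}
|B| - |A| = 6 - 2 = 4

4


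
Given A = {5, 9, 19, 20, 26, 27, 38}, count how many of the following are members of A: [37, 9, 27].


Set A = {5, 9, 19, 20, 26, 27, 38}
Candidates: [37, 9, 27]
Check each candidate:
37 ∉ A, 9 ∈ A, 27 ∈ A
Count of candidates in A: 2

2


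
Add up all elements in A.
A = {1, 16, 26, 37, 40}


Set A = {1, 16, 26, 37, 40}
Sum = 1 + 16 + 26 + 37 + 40 = 120

120


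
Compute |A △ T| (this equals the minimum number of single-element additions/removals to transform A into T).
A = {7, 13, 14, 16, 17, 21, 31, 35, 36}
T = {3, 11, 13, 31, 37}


Set A = {7, 13, 14, 16, 17, 21, 31, 35, 36}
Set T = {3, 11, 13, 31, 37}
Elements to remove from A (in A, not in T): {7, 14, 16, 17, 21, 35, 36} → 7 removals
Elements to add to A (in T, not in A): {3, 11, 37} → 3 additions
Total edits = 7 + 3 = 10

10


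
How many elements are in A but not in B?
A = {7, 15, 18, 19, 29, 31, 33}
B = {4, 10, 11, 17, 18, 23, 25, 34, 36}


Set A = {7, 15, 18, 19, 29, 31, 33}
Set B = {4, 10, 11, 17, 18, 23, 25, 34, 36}
A \ B = {7, 15, 19, 29, 31, 33}
|A \ B| = 6

6


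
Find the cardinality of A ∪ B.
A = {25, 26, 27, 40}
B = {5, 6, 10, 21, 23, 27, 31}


Set A = {25, 26, 27, 40}, |A| = 4
Set B = {5, 6, 10, 21, 23, 27, 31}, |B| = 7
A ∩ B = {27}, |A ∩ B| = 1
|A ∪ B| = |A| + |B| - |A ∩ B| = 4 + 7 - 1 = 10

10


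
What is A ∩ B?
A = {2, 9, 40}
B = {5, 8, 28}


Set A = {2, 9, 40}
Set B = {5, 8, 28}
A ∩ B includes only elements in both sets.
Check each element of A against B:
2 ✗, 9 ✗, 40 ✗
A ∩ B = {}

{}


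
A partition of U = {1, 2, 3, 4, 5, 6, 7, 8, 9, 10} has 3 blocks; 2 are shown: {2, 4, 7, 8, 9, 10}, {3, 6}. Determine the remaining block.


U = {1, 2, 3, 4, 5, 6, 7, 8, 9, 10}
Shown blocks: {2, 4, 7, 8, 9, 10}, {3, 6}
A partition's blocks are pairwise disjoint and cover U, so the missing block = U \ (union of shown blocks).
Union of shown blocks: {2, 3, 4, 6, 7, 8, 9, 10}
Missing block = U \ (union) = {1, 5}

{1, 5}


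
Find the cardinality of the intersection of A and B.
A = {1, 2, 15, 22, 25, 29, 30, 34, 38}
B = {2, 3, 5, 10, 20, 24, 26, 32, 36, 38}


Set A = {1, 2, 15, 22, 25, 29, 30, 34, 38}
Set B = {2, 3, 5, 10, 20, 24, 26, 32, 36, 38}
A ∩ B = {2, 38}
|A ∩ B| = 2

2


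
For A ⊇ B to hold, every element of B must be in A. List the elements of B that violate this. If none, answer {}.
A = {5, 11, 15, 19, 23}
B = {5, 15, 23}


Set A = {5, 11, 15, 19, 23}
Set B = {5, 15, 23}
Check each element of B against A:
5 ∈ A, 15 ∈ A, 23 ∈ A
Elements of B not in A: {}

{}


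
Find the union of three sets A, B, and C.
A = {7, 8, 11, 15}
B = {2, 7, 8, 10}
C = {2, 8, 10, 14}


Set A = {7, 8, 11, 15}
Set B = {2, 7, 8, 10}
Set C = {2, 8, 10, 14}
First, A ∪ B = {2, 7, 8, 10, 11, 15}
Then, (A ∪ B) ∪ C = {2, 7, 8, 10, 11, 14, 15}

{2, 7, 8, 10, 11, 14, 15}


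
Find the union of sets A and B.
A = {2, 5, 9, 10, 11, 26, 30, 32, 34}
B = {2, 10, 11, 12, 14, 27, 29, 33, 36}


Set A = {2, 5, 9, 10, 11, 26, 30, 32, 34}
Set B = {2, 10, 11, 12, 14, 27, 29, 33, 36}
A ∪ B includes all elements in either set.
Elements from A: {2, 5, 9, 10, 11, 26, 30, 32, 34}
Elements from B not already included: {12, 14, 27, 29, 33, 36}
A ∪ B = {2, 5, 9, 10, 11, 12, 14, 26, 27, 29, 30, 32, 33, 34, 36}

{2, 5, 9, 10, 11, 12, 14, 26, 27, 29, 30, 32, 33, 34, 36}


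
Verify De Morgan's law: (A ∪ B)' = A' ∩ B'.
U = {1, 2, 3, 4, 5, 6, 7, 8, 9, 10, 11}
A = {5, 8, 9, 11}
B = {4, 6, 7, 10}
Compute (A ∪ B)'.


U = {1, 2, 3, 4, 5, 6, 7, 8, 9, 10, 11}
A = {5, 8, 9, 11}, B = {4, 6, 7, 10}
A ∪ B = {4, 5, 6, 7, 8, 9, 10, 11}
(A ∪ B)' = U \ (A ∪ B) = {1, 2, 3}
Verification via A' ∩ B': A' = {1, 2, 3, 4, 6, 7, 10}, B' = {1, 2, 3, 5, 8, 9, 11}
A' ∩ B' = {1, 2, 3} ✓

{1, 2, 3}


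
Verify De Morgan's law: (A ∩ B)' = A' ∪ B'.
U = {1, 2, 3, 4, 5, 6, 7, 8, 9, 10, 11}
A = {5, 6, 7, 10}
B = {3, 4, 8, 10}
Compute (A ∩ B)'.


U = {1, 2, 3, 4, 5, 6, 7, 8, 9, 10, 11}
A = {5, 6, 7, 10}, B = {3, 4, 8, 10}
A ∩ B = {10}
(A ∩ B)' = U \ (A ∩ B) = {1, 2, 3, 4, 5, 6, 7, 8, 9, 11}
Verification via A' ∪ B': A' = {1, 2, 3, 4, 8, 9, 11}, B' = {1, 2, 5, 6, 7, 9, 11}
A' ∪ B' = {1, 2, 3, 4, 5, 6, 7, 8, 9, 11} ✓

{1, 2, 3, 4, 5, 6, 7, 8, 9, 11}


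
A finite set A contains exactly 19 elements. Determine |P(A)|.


The set has 19 elements.
The power set contains all possible subsets.
|P(A)| = 2^|A| = 2^19 = 524288

524288


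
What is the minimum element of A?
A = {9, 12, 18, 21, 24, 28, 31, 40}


Set A = {9, 12, 18, 21, 24, 28, 31, 40}
Elements in ascending order: 9, 12, 18, 21, 24, 28, 31, 40
The smallest element is 9.

9


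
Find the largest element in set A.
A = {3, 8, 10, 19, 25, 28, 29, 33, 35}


Set A = {3, 8, 10, 19, 25, 28, 29, 33, 35}
Elements in ascending order: 3, 8, 10, 19, 25, 28, 29, 33, 35
The largest element is 35.

35


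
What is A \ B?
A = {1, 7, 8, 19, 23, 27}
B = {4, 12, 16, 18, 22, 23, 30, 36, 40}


Set A = {1, 7, 8, 19, 23, 27}
Set B = {4, 12, 16, 18, 22, 23, 30, 36, 40}
A \ B includes elements in A that are not in B.
Check each element of A:
1 (not in B, keep), 7 (not in B, keep), 8 (not in B, keep), 19 (not in B, keep), 23 (in B, remove), 27 (not in B, keep)
A \ B = {1, 7, 8, 19, 27}

{1, 7, 8, 19, 27}


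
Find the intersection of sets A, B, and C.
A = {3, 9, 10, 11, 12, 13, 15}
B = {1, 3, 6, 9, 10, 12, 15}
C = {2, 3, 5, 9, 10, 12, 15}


Set A = {3, 9, 10, 11, 12, 13, 15}
Set B = {1, 3, 6, 9, 10, 12, 15}
Set C = {2, 3, 5, 9, 10, 12, 15}
First, A ∩ B = {3, 9, 10, 12, 15}
Then, (A ∩ B) ∩ C = {3, 9, 10, 12, 15}

{3, 9, 10, 12, 15}


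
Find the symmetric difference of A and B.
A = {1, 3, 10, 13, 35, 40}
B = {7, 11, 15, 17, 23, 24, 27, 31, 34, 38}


Set A = {1, 3, 10, 13, 35, 40}
Set B = {7, 11, 15, 17, 23, 24, 27, 31, 34, 38}
A △ B = (A \ B) ∪ (B \ A)
Elements in A but not B: {1, 3, 10, 13, 35, 40}
Elements in B but not A: {7, 11, 15, 17, 23, 24, 27, 31, 34, 38}
A △ B = {1, 3, 7, 10, 11, 13, 15, 17, 23, 24, 27, 31, 34, 35, 38, 40}

{1, 3, 7, 10, 11, 13, 15, 17, 23, 24, 27, 31, 34, 35, 38, 40}


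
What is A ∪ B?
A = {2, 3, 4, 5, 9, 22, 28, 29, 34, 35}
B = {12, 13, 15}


Set A = {2, 3, 4, 5, 9, 22, 28, 29, 34, 35}
Set B = {12, 13, 15}
A ∪ B includes all elements in either set.
Elements from A: {2, 3, 4, 5, 9, 22, 28, 29, 34, 35}
Elements from B not already included: {12, 13, 15}
A ∪ B = {2, 3, 4, 5, 9, 12, 13, 15, 22, 28, 29, 34, 35}

{2, 3, 4, 5, 9, 12, 13, 15, 22, 28, 29, 34, 35}


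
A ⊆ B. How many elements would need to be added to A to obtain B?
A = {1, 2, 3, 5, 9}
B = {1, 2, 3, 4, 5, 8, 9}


Set A = {1, 2, 3, 5, 9}, |A| = 5
Set B = {1, 2, 3, 4, 5, 8, 9}, |B| = 7
Since A ⊆ B: B \ A = {4, 8}
|B| - |A| = 7 - 5 = 2

2


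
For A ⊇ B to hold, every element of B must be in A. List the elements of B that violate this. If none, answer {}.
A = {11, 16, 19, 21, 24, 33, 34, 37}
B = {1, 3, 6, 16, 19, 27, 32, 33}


Set A = {11, 16, 19, 21, 24, 33, 34, 37}
Set B = {1, 3, 6, 16, 19, 27, 32, 33}
Check each element of B against A:
1 ∉ A (include), 3 ∉ A (include), 6 ∉ A (include), 16 ∈ A, 19 ∈ A, 27 ∉ A (include), 32 ∉ A (include), 33 ∈ A
Elements of B not in A: {1, 3, 6, 27, 32}

{1, 3, 6, 27, 32}


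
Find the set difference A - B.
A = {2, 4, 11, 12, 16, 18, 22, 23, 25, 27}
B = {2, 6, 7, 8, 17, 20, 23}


Set A = {2, 4, 11, 12, 16, 18, 22, 23, 25, 27}
Set B = {2, 6, 7, 8, 17, 20, 23}
A \ B includes elements in A that are not in B.
Check each element of A:
2 (in B, remove), 4 (not in B, keep), 11 (not in B, keep), 12 (not in B, keep), 16 (not in B, keep), 18 (not in B, keep), 22 (not in B, keep), 23 (in B, remove), 25 (not in B, keep), 27 (not in B, keep)
A \ B = {4, 11, 12, 16, 18, 22, 25, 27}

{4, 11, 12, 16, 18, 22, 25, 27}


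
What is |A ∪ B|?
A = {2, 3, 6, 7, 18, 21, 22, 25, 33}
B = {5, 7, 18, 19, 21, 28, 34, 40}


Set A = {2, 3, 6, 7, 18, 21, 22, 25, 33}, |A| = 9
Set B = {5, 7, 18, 19, 21, 28, 34, 40}, |B| = 8
A ∩ B = {7, 18, 21}, |A ∩ B| = 3
|A ∪ B| = |A| + |B| - |A ∩ B| = 9 + 8 - 3 = 14

14


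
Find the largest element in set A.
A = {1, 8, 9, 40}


Set A = {1, 8, 9, 40}
Elements in ascending order: 1, 8, 9, 40
The largest element is 40.

40


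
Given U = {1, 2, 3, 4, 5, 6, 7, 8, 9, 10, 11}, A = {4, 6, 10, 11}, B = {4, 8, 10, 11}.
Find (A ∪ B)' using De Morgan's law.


U = {1, 2, 3, 4, 5, 6, 7, 8, 9, 10, 11}
A = {4, 6, 10, 11}, B = {4, 8, 10, 11}
A ∪ B = {4, 6, 8, 10, 11}
(A ∪ B)' = U \ (A ∪ B) = {1, 2, 3, 5, 7, 9}
Verification via A' ∩ B': A' = {1, 2, 3, 5, 7, 8, 9}, B' = {1, 2, 3, 5, 6, 7, 9}
A' ∩ B' = {1, 2, 3, 5, 7, 9} ✓

{1, 2, 3, 5, 7, 9}


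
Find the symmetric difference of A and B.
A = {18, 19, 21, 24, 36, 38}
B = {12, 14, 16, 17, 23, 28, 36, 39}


Set A = {18, 19, 21, 24, 36, 38}
Set B = {12, 14, 16, 17, 23, 28, 36, 39}
A △ B = (A \ B) ∪ (B \ A)
Elements in A but not B: {18, 19, 21, 24, 38}
Elements in B but not A: {12, 14, 16, 17, 23, 28, 39}
A △ B = {12, 14, 16, 17, 18, 19, 21, 23, 24, 28, 38, 39}

{12, 14, 16, 17, 18, 19, 21, 23, 24, 28, 38, 39}


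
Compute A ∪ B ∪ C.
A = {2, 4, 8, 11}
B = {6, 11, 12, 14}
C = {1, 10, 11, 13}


Set A = {2, 4, 8, 11}
Set B = {6, 11, 12, 14}
Set C = {1, 10, 11, 13}
First, A ∪ B = {2, 4, 6, 8, 11, 12, 14}
Then, (A ∪ B) ∪ C = {1, 2, 4, 6, 8, 10, 11, 12, 13, 14}

{1, 2, 4, 6, 8, 10, 11, 12, 13, 14}


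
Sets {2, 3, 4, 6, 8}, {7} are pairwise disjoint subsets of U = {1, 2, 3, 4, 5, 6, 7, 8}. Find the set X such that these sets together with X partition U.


U = {1, 2, 3, 4, 5, 6, 7, 8}
Shown blocks: {2, 3, 4, 6, 8}, {7}
A partition's blocks are pairwise disjoint and cover U, so the missing block = U \ (union of shown blocks).
Union of shown blocks: {2, 3, 4, 6, 7, 8}
Missing block = U \ (union) = {1, 5}

{1, 5}


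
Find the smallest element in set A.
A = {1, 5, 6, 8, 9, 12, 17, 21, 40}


Set A = {1, 5, 6, 8, 9, 12, 17, 21, 40}
Elements in ascending order: 1, 5, 6, 8, 9, 12, 17, 21, 40
The smallest element is 1.

1


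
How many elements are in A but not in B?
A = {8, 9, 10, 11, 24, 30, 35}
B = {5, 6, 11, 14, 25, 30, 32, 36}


Set A = {8, 9, 10, 11, 24, 30, 35}
Set B = {5, 6, 11, 14, 25, 30, 32, 36}
A \ B = {8, 9, 10, 24, 35}
|A \ B| = 5

5


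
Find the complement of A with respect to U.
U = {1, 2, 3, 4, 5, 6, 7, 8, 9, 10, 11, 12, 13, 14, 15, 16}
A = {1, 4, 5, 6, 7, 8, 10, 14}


Universal set U = {1, 2, 3, 4, 5, 6, 7, 8, 9, 10, 11, 12, 13, 14, 15, 16}
Set A = {1, 4, 5, 6, 7, 8, 10, 14}
A' = U \ A = elements in U but not in A
Checking each element of U:
1 (in A, exclude), 2 (not in A, include), 3 (not in A, include), 4 (in A, exclude), 5 (in A, exclude), 6 (in A, exclude), 7 (in A, exclude), 8 (in A, exclude), 9 (not in A, include), 10 (in A, exclude), 11 (not in A, include), 12 (not in A, include), 13 (not in A, include), 14 (in A, exclude), 15 (not in A, include), 16 (not in A, include)
A' = {2, 3, 9, 11, 12, 13, 15, 16}

{2, 3, 9, 11, 12, 13, 15, 16}


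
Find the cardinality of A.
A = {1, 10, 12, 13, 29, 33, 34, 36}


Set A = {1, 10, 12, 13, 29, 33, 34, 36}
Listing elements: 1, 10, 12, 13, 29, 33, 34, 36
Counting: 8 elements
|A| = 8

8


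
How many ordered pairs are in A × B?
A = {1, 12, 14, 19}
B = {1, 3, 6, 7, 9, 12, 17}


Set A = {1, 12, 14, 19} has 4 elements.
Set B = {1, 3, 6, 7, 9, 12, 17} has 7 elements.
|A × B| = |A| × |B| = 4 × 7 = 28

28


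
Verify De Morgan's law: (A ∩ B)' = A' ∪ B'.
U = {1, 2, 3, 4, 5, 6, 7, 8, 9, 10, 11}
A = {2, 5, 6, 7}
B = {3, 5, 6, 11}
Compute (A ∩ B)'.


U = {1, 2, 3, 4, 5, 6, 7, 8, 9, 10, 11}
A = {2, 5, 6, 7}, B = {3, 5, 6, 11}
A ∩ B = {5, 6}
(A ∩ B)' = U \ (A ∩ B) = {1, 2, 3, 4, 7, 8, 9, 10, 11}
Verification via A' ∪ B': A' = {1, 3, 4, 8, 9, 10, 11}, B' = {1, 2, 4, 7, 8, 9, 10}
A' ∪ B' = {1, 2, 3, 4, 7, 8, 9, 10, 11} ✓

{1, 2, 3, 4, 7, 8, 9, 10, 11}


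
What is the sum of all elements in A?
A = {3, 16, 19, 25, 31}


Set A = {3, 16, 19, 25, 31}
Sum = 3 + 16 + 19 + 25 + 31 = 94

94


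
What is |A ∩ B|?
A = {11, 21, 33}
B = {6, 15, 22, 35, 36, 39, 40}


Set A = {11, 21, 33}
Set B = {6, 15, 22, 35, 36, 39, 40}
A ∩ B = {}
|A ∩ B| = 0

0


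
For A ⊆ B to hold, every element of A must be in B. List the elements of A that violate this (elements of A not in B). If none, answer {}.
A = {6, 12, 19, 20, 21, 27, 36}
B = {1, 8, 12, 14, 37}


Set A = {6, 12, 19, 20, 21, 27, 36}
Set B = {1, 8, 12, 14, 37}
Check each element of A against B:
6 ∉ B (include), 12 ∈ B, 19 ∉ B (include), 20 ∉ B (include), 21 ∉ B (include), 27 ∉ B (include), 36 ∉ B (include)
Elements of A not in B: {6, 19, 20, 21, 27, 36}

{6, 19, 20, 21, 27, 36}


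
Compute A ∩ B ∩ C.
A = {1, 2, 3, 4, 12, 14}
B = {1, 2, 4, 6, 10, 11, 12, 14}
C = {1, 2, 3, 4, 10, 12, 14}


Set A = {1, 2, 3, 4, 12, 14}
Set B = {1, 2, 4, 6, 10, 11, 12, 14}
Set C = {1, 2, 3, 4, 10, 12, 14}
First, A ∩ B = {1, 2, 4, 12, 14}
Then, (A ∩ B) ∩ C = {1, 2, 4, 12, 14}

{1, 2, 4, 12, 14}


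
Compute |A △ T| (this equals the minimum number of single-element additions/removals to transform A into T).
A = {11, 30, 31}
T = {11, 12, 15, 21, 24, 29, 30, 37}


Set A = {11, 30, 31}
Set T = {11, 12, 15, 21, 24, 29, 30, 37}
Elements to remove from A (in A, not in T): {31} → 1 removals
Elements to add to A (in T, not in A): {12, 15, 21, 24, 29, 37} → 6 additions
Total edits = 1 + 6 = 7

7


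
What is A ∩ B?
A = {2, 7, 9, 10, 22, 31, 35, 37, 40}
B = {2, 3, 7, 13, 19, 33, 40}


Set A = {2, 7, 9, 10, 22, 31, 35, 37, 40}
Set B = {2, 3, 7, 13, 19, 33, 40}
A ∩ B includes only elements in both sets.
Check each element of A against B:
2 ✓, 7 ✓, 9 ✗, 10 ✗, 22 ✗, 31 ✗, 35 ✗, 37 ✗, 40 ✓
A ∩ B = {2, 7, 40}

{2, 7, 40}


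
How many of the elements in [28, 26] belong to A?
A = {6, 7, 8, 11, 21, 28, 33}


Set A = {6, 7, 8, 11, 21, 28, 33}
Candidates: [28, 26]
Check each candidate:
28 ∈ A, 26 ∉ A
Count of candidates in A: 1

1


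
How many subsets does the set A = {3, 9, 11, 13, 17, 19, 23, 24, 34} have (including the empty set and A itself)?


Set A = {3, 9, 11, 13, 17, 19, 23, 24, 34}
|A| = 9
The power set P(A) contains all subsets of A.
|P(A)| = 2^|A| = 2^9 = 512

512


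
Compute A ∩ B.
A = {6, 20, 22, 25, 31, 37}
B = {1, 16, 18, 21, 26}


Set A = {6, 20, 22, 25, 31, 37}
Set B = {1, 16, 18, 21, 26}
A ∩ B includes only elements in both sets.
Check each element of A against B:
6 ✗, 20 ✗, 22 ✗, 25 ✗, 31 ✗, 37 ✗
A ∩ B = {}

{}


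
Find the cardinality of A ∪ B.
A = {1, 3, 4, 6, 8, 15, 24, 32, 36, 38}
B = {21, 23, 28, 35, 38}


Set A = {1, 3, 4, 6, 8, 15, 24, 32, 36, 38}, |A| = 10
Set B = {21, 23, 28, 35, 38}, |B| = 5
A ∩ B = {38}, |A ∩ B| = 1
|A ∪ B| = |A| + |B| - |A ∩ B| = 10 + 5 - 1 = 14

14


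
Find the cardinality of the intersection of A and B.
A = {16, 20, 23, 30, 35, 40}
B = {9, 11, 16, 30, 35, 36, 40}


Set A = {16, 20, 23, 30, 35, 40}
Set B = {9, 11, 16, 30, 35, 36, 40}
A ∩ B = {16, 30, 35, 40}
|A ∩ B| = 4

4


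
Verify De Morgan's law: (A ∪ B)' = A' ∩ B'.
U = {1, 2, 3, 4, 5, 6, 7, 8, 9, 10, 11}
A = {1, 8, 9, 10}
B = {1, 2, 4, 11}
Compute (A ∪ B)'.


U = {1, 2, 3, 4, 5, 6, 7, 8, 9, 10, 11}
A = {1, 8, 9, 10}, B = {1, 2, 4, 11}
A ∪ B = {1, 2, 4, 8, 9, 10, 11}
(A ∪ B)' = U \ (A ∪ B) = {3, 5, 6, 7}
Verification via A' ∩ B': A' = {2, 3, 4, 5, 6, 7, 11}, B' = {3, 5, 6, 7, 8, 9, 10}
A' ∩ B' = {3, 5, 6, 7} ✓

{3, 5, 6, 7}


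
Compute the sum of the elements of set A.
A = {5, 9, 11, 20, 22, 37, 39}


Set A = {5, 9, 11, 20, 22, 37, 39}
Sum = 5 + 9 + 11 + 20 + 22 + 37 + 39 = 143

143


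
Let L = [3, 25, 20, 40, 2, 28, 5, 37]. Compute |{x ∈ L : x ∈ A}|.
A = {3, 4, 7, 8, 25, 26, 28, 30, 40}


Set A = {3, 4, 7, 8, 25, 26, 28, 30, 40}
Candidates: [3, 25, 20, 40, 2, 28, 5, 37]
Check each candidate:
3 ∈ A, 25 ∈ A, 20 ∉ A, 40 ∈ A, 2 ∉ A, 28 ∈ A, 5 ∉ A, 37 ∉ A
Count of candidates in A: 4

4


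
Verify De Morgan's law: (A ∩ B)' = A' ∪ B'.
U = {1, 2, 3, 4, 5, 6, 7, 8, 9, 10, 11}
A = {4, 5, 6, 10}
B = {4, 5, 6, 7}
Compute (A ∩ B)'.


U = {1, 2, 3, 4, 5, 6, 7, 8, 9, 10, 11}
A = {4, 5, 6, 10}, B = {4, 5, 6, 7}
A ∩ B = {4, 5, 6}
(A ∩ B)' = U \ (A ∩ B) = {1, 2, 3, 7, 8, 9, 10, 11}
Verification via A' ∪ B': A' = {1, 2, 3, 7, 8, 9, 11}, B' = {1, 2, 3, 8, 9, 10, 11}
A' ∪ B' = {1, 2, 3, 7, 8, 9, 10, 11} ✓

{1, 2, 3, 7, 8, 9, 10, 11}


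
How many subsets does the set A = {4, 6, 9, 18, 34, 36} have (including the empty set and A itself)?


Set A = {4, 6, 9, 18, 34, 36}
|A| = 6
The power set P(A) contains all subsets of A.
|P(A)| = 2^|A| = 2^6 = 64

64


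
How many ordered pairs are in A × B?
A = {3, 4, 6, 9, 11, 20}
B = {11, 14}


Set A = {3, 4, 6, 9, 11, 20} has 6 elements.
Set B = {11, 14} has 2 elements.
|A × B| = |A| × |B| = 6 × 2 = 12

12


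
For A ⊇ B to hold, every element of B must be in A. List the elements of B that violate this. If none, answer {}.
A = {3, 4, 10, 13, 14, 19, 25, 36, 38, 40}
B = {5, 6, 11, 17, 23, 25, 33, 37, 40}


Set A = {3, 4, 10, 13, 14, 19, 25, 36, 38, 40}
Set B = {5, 6, 11, 17, 23, 25, 33, 37, 40}
Check each element of B against A:
5 ∉ A (include), 6 ∉ A (include), 11 ∉ A (include), 17 ∉ A (include), 23 ∉ A (include), 25 ∈ A, 33 ∉ A (include), 37 ∉ A (include), 40 ∈ A
Elements of B not in A: {5, 6, 11, 17, 23, 33, 37}

{5, 6, 11, 17, 23, 33, 37}


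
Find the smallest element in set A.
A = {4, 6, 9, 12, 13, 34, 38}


Set A = {4, 6, 9, 12, 13, 34, 38}
Elements in ascending order: 4, 6, 9, 12, 13, 34, 38
The smallest element is 4.

4


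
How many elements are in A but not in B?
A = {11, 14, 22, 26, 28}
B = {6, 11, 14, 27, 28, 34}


Set A = {11, 14, 22, 26, 28}
Set B = {6, 11, 14, 27, 28, 34}
A \ B = {22, 26}
|A \ B| = 2

2


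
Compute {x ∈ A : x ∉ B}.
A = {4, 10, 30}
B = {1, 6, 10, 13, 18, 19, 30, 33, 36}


Set A = {4, 10, 30}
Set B = {1, 6, 10, 13, 18, 19, 30, 33, 36}
Check each element of A against B:
4 ∉ B (include), 10 ∈ B, 30 ∈ B
Elements of A not in B: {4}

{4}


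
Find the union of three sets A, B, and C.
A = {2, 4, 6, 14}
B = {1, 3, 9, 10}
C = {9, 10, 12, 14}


Set A = {2, 4, 6, 14}
Set B = {1, 3, 9, 10}
Set C = {9, 10, 12, 14}
First, A ∪ B = {1, 2, 3, 4, 6, 9, 10, 14}
Then, (A ∪ B) ∪ C = {1, 2, 3, 4, 6, 9, 10, 12, 14}

{1, 2, 3, 4, 6, 9, 10, 12, 14}


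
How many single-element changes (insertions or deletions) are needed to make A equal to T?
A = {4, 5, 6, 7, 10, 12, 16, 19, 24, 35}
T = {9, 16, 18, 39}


Set A = {4, 5, 6, 7, 10, 12, 16, 19, 24, 35}
Set T = {9, 16, 18, 39}
Elements to remove from A (in A, not in T): {4, 5, 6, 7, 10, 12, 19, 24, 35} → 9 removals
Elements to add to A (in T, not in A): {9, 18, 39} → 3 additions
Total edits = 9 + 3 = 12

12


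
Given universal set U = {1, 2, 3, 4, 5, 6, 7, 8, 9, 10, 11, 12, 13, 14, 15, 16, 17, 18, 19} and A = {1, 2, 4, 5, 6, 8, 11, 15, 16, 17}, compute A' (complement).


Universal set U = {1, 2, 3, 4, 5, 6, 7, 8, 9, 10, 11, 12, 13, 14, 15, 16, 17, 18, 19}
Set A = {1, 2, 4, 5, 6, 8, 11, 15, 16, 17}
A' = U \ A = elements in U but not in A
Checking each element of U:
1 (in A, exclude), 2 (in A, exclude), 3 (not in A, include), 4 (in A, exclude), 5 (in A, exclude), 6 (in A, exclude), 7 (not in A, include), 8 (in A, exclude), 9 (not in A, include), 10 (not in A, include), 11 (in A, exclude), 12 (not in A, include), 13 (not in A, include), 14 (not in A, include), 15 (in A, exclude), 16 (in A, exclude), 17 (in A, exclude), 18 (not in A, include), 19 (not in A, include)
A' = {3, 7, 9, 10, 12, 13, 14, 18, 19}

{3, 7, 9, 10, 12, 13, 14, 18, 19}


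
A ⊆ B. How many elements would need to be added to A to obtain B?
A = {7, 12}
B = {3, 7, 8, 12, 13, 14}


Set A = {7, 12}, |A| = 2
Set B = {3, 7, 8, 12, 13, 14}, |B| = 6
Since A ⊆ B: B \ A = {3, 8, 13, 14}
|B| - |A| = 6 - 2 = 4

4


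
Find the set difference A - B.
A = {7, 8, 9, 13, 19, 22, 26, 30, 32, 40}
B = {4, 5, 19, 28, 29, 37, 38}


Set A = {7, 8, 9, 13, 19, 22, 26, 30, 32, 40}
Set B = {4, 5, 19, 28, 29, 37, 38}
A \ B includes elements in A that are not in B.
Check each element of A:
7 (not in B, keep), 8 (not in B, keep), 9 (not in B, keep), 13 (not in B, keep), 19 (in B, remove), 22 (not in B, keep), 26 (not in B, keep), 30 (not in B, keep), 32 (not in B, keep), 40 (not in B, keep)
A \ B = {7, 8, 9, 13, 22, 26, 30, 32, 40}

{7, 8, 9, 13, 22, 26, 30, 32, 40}


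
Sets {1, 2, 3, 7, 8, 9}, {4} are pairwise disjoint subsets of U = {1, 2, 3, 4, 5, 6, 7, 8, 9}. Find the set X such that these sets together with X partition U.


U = {1, 2, 3, 4, 5, 6, 7, 8, 9}
Shown blocks: {1, 2, 3, 7, 8, 9}, {4}
A partition's blocks are pairwise disjoint and cover U, so the missing block = U \ (union of shown blocks).
Union of shown blocks: {1, 2, 3, 4, 7, 8, 9}
Missing block = U \ (union) = {5, 6}

{5, 6}


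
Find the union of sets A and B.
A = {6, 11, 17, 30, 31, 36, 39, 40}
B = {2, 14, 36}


Set A = {6, 11, 17, 30, 31, 36, 39, 40}
Set B = {2, 14, 36}
A ∪ B includes all elements in either set.
Elements from A: {6, 11, 17, 30, 31, 36, 39, 40}
Elements from B not already included: {2, 14}
A ∪ B = {2, 6, 11, 14, 17, 30, 31, 36, 39, 40}

{2, 6, 11, 14, 17, 30, 31, 36, 39, 40}


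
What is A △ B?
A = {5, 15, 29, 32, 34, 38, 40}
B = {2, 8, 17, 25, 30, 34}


Set A = {5, 15, 29, 32, 34, 38, 40}
Set B = {2, 8, 17, 25, 30, 34}
A △ B = (A \ B) ∪ (B \ A)
Elements in A but not B: {5, 15, 29, 32, 38, 40}
Elements in B but not A: {2, 8, 17, 25, 30}
A △ B = {2, 5, 8, 15, 17, 25, 29, 30, 32, 38, 40}

{2, 5, 8, 15, 17, 25, 29, 30, 32, 38, 40}


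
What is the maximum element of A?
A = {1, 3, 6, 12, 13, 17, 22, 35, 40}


Set A = {1, 3, 6, 12, 13, 17, 22, 35, 40}
Elements in ascending order: 1, 3, 6, 12, 13, 17, 22, 35, 40
The largest element is 40.

40


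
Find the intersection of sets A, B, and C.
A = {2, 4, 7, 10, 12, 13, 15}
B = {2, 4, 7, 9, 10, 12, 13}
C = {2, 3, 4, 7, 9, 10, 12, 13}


Set A = {2, 4, 7, 10, 12, 13, 15}
Set B = {2, 4, 7, 9, 10, 12, 13}
Set C = {2, 3, 4, 7, 9, 10, 12, 13}
First, A ∩ B = {2, 4, 7, 10, 12, 13}
Then, (A ∩ B) ∩ C = {2, 4, 7, 10, 12, 13}

{2, 4, 7, 10, 12, 13}


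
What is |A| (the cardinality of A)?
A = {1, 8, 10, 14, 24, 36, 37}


Set A = {1, 8, 10, 14, 24, 36, 37}
Listing elements: 1, 8, 10, 14, 24, 36, 37
Counting: 7 elements
|A| = 7

7


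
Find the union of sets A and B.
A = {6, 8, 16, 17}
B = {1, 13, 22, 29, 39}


Set A = {6, 8, 16, 17}
Set B = {1, 13, 22, 29, 39}
A ∪ B includes all elements in either set.
Elements from A: {6, 8, 16, 17}
Elements from B not already included: {1, 13, 22, 29, 39}
A ∪ B = {1, 6, 8, 13, 16, 17, 22, 29, 39}

{1, 6, 8, 13, 16, 17, 22, 29, 39}


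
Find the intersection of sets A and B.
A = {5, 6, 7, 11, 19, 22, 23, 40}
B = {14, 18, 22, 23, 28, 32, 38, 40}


Set A = {5, 6, 7, 11, 19, 22, 23, 40}
Set B = {14, 18, 22, 23, 28, 32, 38, 40}
A ∩ B includes only elements in both sets.
Check each element of A against B:
5 ✗, 6 ✗, 7 ✗, 11 ✗, 19 ✗, 22 ✓, 23 ✓, 40 ✓
A ∩ B = {22, 23, 40}

{22, 23, 40}


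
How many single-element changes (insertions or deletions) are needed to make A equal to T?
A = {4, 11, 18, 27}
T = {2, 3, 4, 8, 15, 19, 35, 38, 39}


Set A = {4, 11, 18, 27}
Set T = {2, 3, 4, 8, 15, 19, 35, 38, 39}
Elements to remove from A (in A, not in T): {11, 18, 27} → 3 removals
Elements to add to A (in T, not in A): {2, 3, 8, 15, 19, 35, 38, 39} → 8 additions
Total edits = 3 + 8 = 11

11


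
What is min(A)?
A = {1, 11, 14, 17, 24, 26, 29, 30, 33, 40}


Set A = {1, 11, 14, 17, 24, 26, 29, 30, 33, 40}
Elements in ascending order: 1, 11, 14, 17, 24, 26, 29, 30, 33, 40
The smallest element is 1.

1


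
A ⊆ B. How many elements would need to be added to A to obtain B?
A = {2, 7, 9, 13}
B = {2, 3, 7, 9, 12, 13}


Set A = {2, 7, 9, 13}, |A| = 4
Set B = {2, 3, 7, 9, 12, 13}, |B| = 6
Since A ⊆ B: B \ A = {3, 12}
|B| - |A| = 6 - 4 = 2

2


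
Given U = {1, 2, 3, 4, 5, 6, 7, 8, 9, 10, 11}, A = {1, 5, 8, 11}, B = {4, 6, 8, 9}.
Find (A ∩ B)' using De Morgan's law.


U = {1, 2, 3, 4, 5, 6, 7, 8, 9, 10, 11}
A = {1, 5, 8, 11}, B = {4, 6, 8, 9}
A ∩ B = {8}
(A ∩ B)' = U \ (A ∩ B) = {1, 2, 3, 4, 5, 6, 7, 9, 10, 11}
Verification via A' ∪ B': A' = {2, 3, 4, 6, 7, 9, 10}, B' = {1, 2, 3, 5, 7, 10, 11}
A' ∪ B' = {1, 2, 3, 4, 5, 6, 7, 9, 10, 11} ✓

{1, 2, 3, 4, 5, 6, 7, 9, 10, 11}


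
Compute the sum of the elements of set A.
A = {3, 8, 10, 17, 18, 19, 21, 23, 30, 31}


Set A = {3, 8, 10, 17, 18, 19, 21, 23, 30, 31}
Sum = 3 + 8 + 10 + 17 + 18 + 19 + 21 + 23 + 30 + 31 = 180

180


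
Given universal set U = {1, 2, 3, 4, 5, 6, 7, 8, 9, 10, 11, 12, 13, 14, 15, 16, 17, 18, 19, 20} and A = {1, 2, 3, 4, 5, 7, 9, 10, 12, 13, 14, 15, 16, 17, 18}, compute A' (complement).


Universal set U = {1, 2, 3, 4, 5, 6, 7, 8, 9, 10, 11, 12, 13, 14, 15, 16, 17, 18, 19, 20}
Set A = {1, 2, 3, 4, 5, 7, 9, 10, 12, 13, 14, 15, 16, 17, 18}
A' = U \ A = elements in U but not in A
Checking each element of U:
1 (in A, exclude), 2 (in A, exclude), 3 (in A, exclude), 4 (in A, exclude), 5 (in A, exclude), 6 (not in A, include), 7 (in A, exclude), 8 (not in A, include), 9 (in A, exclude), 10 (in A, exclude), 11 (not in A, include), 12 (in A, exclude), 13 (in A, exclude), 14 (in A, exclude), 15 (in A, exclude), 16 (in A, exclude), 17 (in A, exclude), 18 (in A, exclude), 19 (not in A, include), 20 (not in A, include)
A' = {6, 8, 11, 19, 20}

{6, 8, 11, 19, 20}


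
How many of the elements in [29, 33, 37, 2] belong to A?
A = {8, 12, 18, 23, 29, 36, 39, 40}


Set A = {8, 12, 18, 23, 29, 36, 39, 40}
Candidates: [29, 33, 37, 2]
Check each candidate:
29 ∈ A, 33 ∉ A, 37 ∉ A, 2 ∉ A
Count of candidates in A: 1

1


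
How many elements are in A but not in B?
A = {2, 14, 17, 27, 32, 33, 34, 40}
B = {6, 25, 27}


Set A = {2, 14, 17, 27, 32, 33, 34, 40}
Set B = {6, 25, 27}
A \ B = {2, 14, 17, 32, 33, 34, 40}
|A \ B| = 7

7


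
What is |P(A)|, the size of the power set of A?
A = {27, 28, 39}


Set A = {27, 28, 39}
|A| = 3
The power set P(A) contains all subsets of A.
|P(A)| = 2^|A| = 2^3 = 8

8


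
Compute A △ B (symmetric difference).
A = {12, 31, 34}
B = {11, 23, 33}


Set A = {12, 31, 34}
Set B = {11, 23, 33}
A △ B = (A \ B) ∪ (B \ A)
Elements in A but not B: {12, 31, 34}
Elements in B but not A: {11, 23, 33}
A △ B = {11, 12, 23, 31, 33, 34}

{11, 12, 23, 31, 33, 34}


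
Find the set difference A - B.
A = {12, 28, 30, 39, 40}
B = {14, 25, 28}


Set A = {12, 28, 30, 39, 40}
Set B = {14, 25, 28}
A \ B includes elements in A that are not in B.
Check each element of A:
12 (not in B, keep), 28 (in B, remove), 30 (not in B, keep), 39 (not in B, keep), 40 (not in B, keep)
A \ B = {12, 30, 39, 40}

{12, 30, 39, 40}


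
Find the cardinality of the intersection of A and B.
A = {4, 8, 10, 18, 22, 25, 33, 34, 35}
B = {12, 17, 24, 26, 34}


Set A = {4, 8, 10, 18, 22, 25, 33, 34, 35}
Set B = {12, 17, 24, 26, 34}
A ∩ B = {34}
|A ∩ B| = 1

1


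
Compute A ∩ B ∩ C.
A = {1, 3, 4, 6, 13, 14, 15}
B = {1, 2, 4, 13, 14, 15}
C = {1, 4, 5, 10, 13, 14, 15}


Set A = {1, 3, 4, 6, 13, 14, 15}
Set B = {1, 2, 4, 13, 14, 15}
Set C = {1, 4, 5, 10, 13, 14, 15}
First, A ∩ B = {1, 4, 13, 14, 15}
Then, (A ∩ B) ∩ C = {1, 4, 13, 14, 15}

{1, 4, 13, 14, 15}


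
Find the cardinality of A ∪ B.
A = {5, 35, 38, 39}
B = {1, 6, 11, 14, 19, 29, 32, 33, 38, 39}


Set A = {5, 35, 38, 39}, |A| = 4
Set B = {1, 6, 11, 14, 19, 29, 32, 33, 38, 39}, |B| = 10
A ∩ B = {38, 39}, |A ∩ B| = 2
|A ∪ B| = |A| + |B| - |A ∩ B| = 4 + 10 - 2 = 12

12


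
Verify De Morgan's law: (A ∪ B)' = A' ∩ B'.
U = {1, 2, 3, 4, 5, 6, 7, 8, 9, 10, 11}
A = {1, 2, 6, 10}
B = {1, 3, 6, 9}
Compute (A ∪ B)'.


U = {1, 2, 3, 4, 5, 6, 7, 8, 9, 10, 11}
A = {1, 2, 6, 10}, B = {1, 3, 6, 9}
A ∪ B = {1, 2, 3, 6, 9, 10}
(A ∪ B)' = U \ (A ∪ B) = {4, 5, 7, 8, 11}
Verification via A' ∩ B': A' = {3, 4, 5, 7, 8, 9, 11}, B' = {2, 4, 5, 7, 8, 10, 11}
A' ∩ B' = {4, 5, 7, 8, 11} ✓

{4, 5, 7, 8, 11}


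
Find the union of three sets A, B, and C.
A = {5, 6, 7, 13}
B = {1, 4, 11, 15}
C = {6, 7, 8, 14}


Set A = {5, 6, 7, 13}
Set B = {1, 4, 11, 15}
Set C = {6, 7, 8, 14}
First, A ∪ B = {1, 4, 5, 6, 7, 11, 13, 15}
Then, (A ∪ B) ∪ C = {1, 4, 5, 6, 7, 8, 11, 13, 14, 15}

{1, 4, 5, 6, 7, 8, 11, 13, 14, 15}


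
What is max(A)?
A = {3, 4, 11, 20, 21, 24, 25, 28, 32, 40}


Set A = {3, 4, 11, 20, 21, 24, 25, 28, 32, 40}
Elements in ascending order: 3, 4, 11, 20, 21, 24, 25, 28, 32, 40
The largest element is 40.

40


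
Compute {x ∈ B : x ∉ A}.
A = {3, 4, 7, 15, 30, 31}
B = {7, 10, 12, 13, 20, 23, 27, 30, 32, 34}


Set A = {3, 4, 7, 15, 30, 31}
Set B = {7, 10, 12, 13, 20, 23, 27, 30, 32, 34}
Check each element of B against A:
7 ∈ A, 10 ∉ A (include), 12 ∉ A (include), 13 ∉ A (include), 20 ∉ A (include), 23 ∉ A (include), 27 ∉ A (include), 30 ∈ A, 32 ∉ A (include), 34 ∉ A (include)
Elements of B not in A: {10, 12, 13, 20, 23, 27, 32, 34}

{10, 12, 13, 20, 23, 27, 32, 34}


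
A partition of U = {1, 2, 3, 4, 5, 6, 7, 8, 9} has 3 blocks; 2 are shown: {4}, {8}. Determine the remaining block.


U = {1, 2, 3, 4, 5, 6, 7, 8, 9}
Shown blocks: {4}, {8}
A partition's blocks are pairwise disjoint and cover U, so the missing block = U \ (union of shown blocks).
Union of shown blocks: {4, 8}
Missing block = U \ (union) = {1, 2, 3, 5, 6, 7, 9}

{1, 2, 3, 5, 6, 7, 9}


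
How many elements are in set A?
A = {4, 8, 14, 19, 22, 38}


Set A = {4, 8, 14, 19, 22, 38}
Listing elements: 4, 8, 14, 19, 22, 38
Counting: 6 elements
|A| = 6

6


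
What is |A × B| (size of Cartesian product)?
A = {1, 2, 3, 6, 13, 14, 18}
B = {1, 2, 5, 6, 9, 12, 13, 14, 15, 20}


Set A = {1, 2, 3, 6, 13, 14, 18} has 7 elements.
Set B = {1, 2, 5, 6, 9, 12, 13, 14, 15, 20} has 10 elements.
|A × B| = |A| × |B| = 7 × 10 = 70

70


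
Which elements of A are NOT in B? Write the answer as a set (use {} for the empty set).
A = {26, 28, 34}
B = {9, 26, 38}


Set A = {26, 28, 34}
Set B = {9, 26, 38}
Check each element of A against B:
26 ∈ B, 28 ∉ B (include), 34 ∉ B (include)
Elements of A not in B: {28, 34}

{28, 34}


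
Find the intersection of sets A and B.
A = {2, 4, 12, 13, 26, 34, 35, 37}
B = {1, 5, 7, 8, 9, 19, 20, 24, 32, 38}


Set A = {2, 4, 12, 13, 26, 34, 35, 37}
Set B = {1, 5, 7, 8, 9, 19, 20, 24, 32, 38}
A ∩ B includes only elements in both sets.
Check each element of A against B:
2 ✗, 4 ✗, 12 ✗, 13 ✗, 26 ✗, 34 ✗, 35 ✗, 37 ✗
A ∩ B = {}

{}


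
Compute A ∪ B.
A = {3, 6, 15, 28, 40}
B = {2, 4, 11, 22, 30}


Set A = {3, 6, 15, 28, 40}
Set B = {2, 4, 11, 22, 30}
A ∪ B includes all elements in either set.
Elements from A: {3, 6, 15, 28, 40}
Elements from B not already included: {2, 4, 11, 22, 30}
A ∪ B = {2, 3, 4, 6, 11, 15, 22, 28, 30, 40}

{2, 3, 4, 6, 11, 15, 22, 28, 30, 40}


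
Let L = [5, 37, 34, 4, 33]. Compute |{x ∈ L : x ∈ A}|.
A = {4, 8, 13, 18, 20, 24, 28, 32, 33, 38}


Set A = {4, 8, 13, 18, 20, 24, 28, 32, 33, 38}
Candidates: [5, 37, 34, 4, 33]
Check each candidate:
5 ∉ A, 37 ∉ A, 34 ∉ A, 4 ∈ A, 33 ∈ A
Count of candidates in A: 2

2


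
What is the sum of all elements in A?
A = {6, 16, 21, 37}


Set A = {6, 16, 21, 37}
Sum = 6 + 16 + 21 + 37 = 80

80


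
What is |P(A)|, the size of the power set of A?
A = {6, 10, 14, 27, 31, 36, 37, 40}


Set A = {6, 10, 14, 27, 31, 36, 37, 40}
|A| = 8
The power set P(A) contains all subsets of A.
|P(A)| = 2^|A| = 2^8 = 256

256


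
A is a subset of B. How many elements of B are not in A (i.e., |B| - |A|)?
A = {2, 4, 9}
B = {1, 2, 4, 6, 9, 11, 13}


Set A = {2, 4, 9}, |A| = 3
Set B = {1, 2, 4, 6, 9, 11, 13}, |B| = 7
Since A ⊆ B: B \ A = {1, 6, 11, 13}
|B| - |A| = 7 - 3 = 4

4


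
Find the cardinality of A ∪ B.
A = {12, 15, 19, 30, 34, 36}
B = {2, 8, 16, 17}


Set A = {12, 15, 19, 30, 34, 36}, |A| = 6
Set B = {2, 8, 16, 17}, |B| = 4
A ∩ B = {}, |A ∩ B| = 0
|A ∪ B| = |A| + |B| - |A ∩ B| = 6 + 4 - 0 = 10

10


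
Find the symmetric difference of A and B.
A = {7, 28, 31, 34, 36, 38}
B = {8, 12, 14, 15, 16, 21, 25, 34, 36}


Set A = {7, 28, 31, 34, 36, 38}
Set B = {8, 12, 14, 15, 16, 21, 25, 34, 36}
A △ B = (A \ B) ∪ (B \ A)
Elements in A but not B: {7, 28, 31, 38}
Elements in B but not A: {8, 12, 14, 15, 16, 21, 25}
A △ B = {7, 8, 12, 14, 15, 16, 21, 25, 28, 31, 38}

{7, 8, 12, 14, 15, 16, 21, 25, 28, 31, 38}


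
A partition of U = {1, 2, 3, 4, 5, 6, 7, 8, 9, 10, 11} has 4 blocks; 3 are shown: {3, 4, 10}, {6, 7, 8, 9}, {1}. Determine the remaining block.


U = {1, 2, 3, 4, 5, 6, 7, 8, 9, 10, 11}
Shown blocks: {3, 4, 10}, {6, 7, 8, 9}, {1}
A partition's blocks are pairwise disjoint and cover U, so the missing block = U \ (union of shown blocks).
Union of shown blocks: {1, 3, 4, 6, 7, 8, 9, 10}
Missing block = U \ (union) = {2, 5, 11}

{2, 5, 11}


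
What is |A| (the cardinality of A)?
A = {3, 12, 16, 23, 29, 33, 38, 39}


Set A = {3, 12, 16, 23, 29, 33, 38, 39}
Listing elements: 3, 12, 16, 23, 29, 33, 38, 39
Counting: 8 elements
|A| = 8

8


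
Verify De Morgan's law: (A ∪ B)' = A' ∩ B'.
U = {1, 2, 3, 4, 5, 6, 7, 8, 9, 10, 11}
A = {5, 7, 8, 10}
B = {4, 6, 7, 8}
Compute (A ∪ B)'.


U = {1, 2, 3, 4, 5, 6, 7, 8, 9, 10, 11}
A = {5, 7, 8, 10}, B = {4, 6, 7, 8}
A ∪ B = {4, 5, 6, 7, 8, 10}
(A ∪ B)' = U \ (A ∪ B) = {1, 2, 3, 9, 11}
Verification via A' ∩ B': A' = {1, 2, 3, 4, 6, 9, 11}, B' = {1, 2, 3, 5, 9, 10, 11}
A' ∩ B' = {1, 2, 3, 9, 11} ✓

{1, 2, 3, 9, 11}
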